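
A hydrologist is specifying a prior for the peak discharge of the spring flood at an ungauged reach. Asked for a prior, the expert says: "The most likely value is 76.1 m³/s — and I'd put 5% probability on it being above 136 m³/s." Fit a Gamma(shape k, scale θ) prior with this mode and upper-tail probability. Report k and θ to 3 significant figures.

Gamma(k,θ) with k>1 has mode (k−1)θ, so θ = 76.1/(k−1).
Need P(X < 136) = 0.95 with θ tied to k this way. Start at k = 2, θ = 76.1: P(X<136) ≈ 0.533.
Too low — raise k to concentrate. Iterating converges to k ≈ 9.27.
Then θ = 76.1/(9.27−1) ≈ 9.2.

k ≈ 9.27, θ ≈ 9.2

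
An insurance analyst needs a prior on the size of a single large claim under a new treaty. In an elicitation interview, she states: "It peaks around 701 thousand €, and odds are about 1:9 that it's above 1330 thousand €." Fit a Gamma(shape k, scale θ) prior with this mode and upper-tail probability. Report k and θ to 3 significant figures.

k ≈ 5.66, θ ≈ 150

Gamma(k,θ) with k>1 has mode (k−1)θ, so θ = 701/(k−1).
Need P(X < 1330) = 0.9 with θ tied to k this way. Start at k = 2, θ = 701: P(X<1330) ≈ 0.565.
Too low — raise k to concentrate. Iterating converges to k ≈ 5.66.
Then θ = 701/(5.66−1) ≈ 150.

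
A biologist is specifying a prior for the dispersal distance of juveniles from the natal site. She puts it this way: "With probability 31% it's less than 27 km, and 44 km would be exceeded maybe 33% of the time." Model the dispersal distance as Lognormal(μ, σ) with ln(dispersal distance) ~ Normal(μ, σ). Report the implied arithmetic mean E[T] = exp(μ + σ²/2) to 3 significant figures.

E[T] ≈ 40.1 km

If T ~ Lognormal(μ,σ) then ln T ~ Normal(μ,σ), so the p-quantile of ln T is μ + z_p·σ.
ln(27) = 3.296 and ln(44) = 3.784; z_{0.31} = -0.4959, z_{0.67} = 0.4399.
σ = (3.784 − 3.296)/(0.4399 − (-0.4959)) = 0.522.
μ = 3.296 − (-0.4959)·0.522 = 3.555.
E[T] = exp(μ + σ²/2) = exp(3.555 + 0.1362) = 40.1 km.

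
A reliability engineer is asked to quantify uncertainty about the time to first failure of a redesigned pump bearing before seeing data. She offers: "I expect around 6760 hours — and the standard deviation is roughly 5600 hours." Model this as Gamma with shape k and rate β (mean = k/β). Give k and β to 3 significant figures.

k ≈ 1.46, β ≈ 0.000216

For Gamma(k, rate β): mean = k/β, variance = k/β², so CV = 1/√k.
CV = SD/mean = 5600/6760 = 0.8284, hence k = 1/CV² = 1.46.
Then β = k/mean = 1.46/6760 = 0.000216.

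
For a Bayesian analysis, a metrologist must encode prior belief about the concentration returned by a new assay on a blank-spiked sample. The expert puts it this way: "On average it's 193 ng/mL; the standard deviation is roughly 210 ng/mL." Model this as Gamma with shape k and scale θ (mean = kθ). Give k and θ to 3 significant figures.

k ≈ 0.845, θ ≈ 228

For Gamma(k, scale θ): mean = kθ, variance = kθ², so CV = 1/√k.
CV = SD/mean = 210/193 = 1.088, hence k = 1/CV² = 0.845.
Then θ = mean/k = 193/0.845 = 228.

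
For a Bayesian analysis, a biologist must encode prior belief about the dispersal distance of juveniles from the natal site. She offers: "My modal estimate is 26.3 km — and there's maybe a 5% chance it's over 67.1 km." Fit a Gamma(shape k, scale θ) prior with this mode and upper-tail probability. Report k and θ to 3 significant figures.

k ≈ 4.09, θ ≈ 8.52

Gamma(k,θ) with k>1 has mode (k−1)θ, so θ = 26.3/(k−1).
Need P(X < 67.1) = 0.95 with θ tied to k this way. Start at k = 2, θ = 26.3: P(X<67.1) ≈ 0.723.
Too low — raise k to concentrate. Iterating converges to k ≈ 4.09.
Then θ = 26.3/(4.09−1) ≈ 8.52.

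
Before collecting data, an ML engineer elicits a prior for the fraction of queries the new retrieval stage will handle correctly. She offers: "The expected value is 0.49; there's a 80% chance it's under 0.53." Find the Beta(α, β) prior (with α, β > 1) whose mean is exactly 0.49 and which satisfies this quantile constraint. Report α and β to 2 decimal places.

α ≈ 54.23, β ≈ 56.45

With mean 0.49 fixed, write α = 0.49s, β = 0.51s where s = α+β.
Need P(θ < 0.53) = 0.8 under Beta(0.49s, 0.51s). Normal approximation: (q−m)/√(m(1−m)/s) ≈ z_{0.8} = 0.842, so s ≈ 0.49·0.51·(0.842)²/(0.53−0.49)² = 110.6.
At s = 110.6: P(θ<0.53) ≈ 0.800. Adjusting to match 0.8 gives s ≈ 110.68.
So α = 0.49·110.68 ≈ 54.23, β = 0.51·110.68 ≈ 56.45.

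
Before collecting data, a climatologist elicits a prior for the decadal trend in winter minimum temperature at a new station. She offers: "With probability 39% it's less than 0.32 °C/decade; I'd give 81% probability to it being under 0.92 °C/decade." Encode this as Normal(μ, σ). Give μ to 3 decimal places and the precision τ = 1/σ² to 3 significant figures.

μ = 0.465, τ = 3.72

For Normal(μ,σ), the p-quantile is μ + z_p·σ. Here z_{0.39} = -0.2793, z_{0.81} = 0.8779.
So 0.32 = μ − 0.2793σ and 0.92 = μ + 0.8779σ.
Subtracting: σ = (0.92 − 0.32)/(0.8779 − (-0.2793)) = 0.518.
Then μ = 0.32 − (-0.2793)·0.518 = 0.465.
Precision τ = 1/σ² = 1/0.5185² = 3.72.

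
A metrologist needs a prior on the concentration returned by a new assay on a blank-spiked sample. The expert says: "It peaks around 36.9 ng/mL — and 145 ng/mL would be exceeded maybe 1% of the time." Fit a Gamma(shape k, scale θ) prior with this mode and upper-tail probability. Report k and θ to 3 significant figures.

Gamma(k,θ) with k>1 has mode (k−1)θ, so θ = 36.9/(k−1).
Need P(X < 145) = 0.99 with θ tied to k this way. Start at k = 2, θ = 36.9: P(X<145) ≈ 0.903.
Too low — raise k to concentrate. Iterating converges to k ≈ 3.24.
Then θ = 36.9/(3.24−1) ≈ 16.5.

k ≈ 3.24, θ ≈ 16.5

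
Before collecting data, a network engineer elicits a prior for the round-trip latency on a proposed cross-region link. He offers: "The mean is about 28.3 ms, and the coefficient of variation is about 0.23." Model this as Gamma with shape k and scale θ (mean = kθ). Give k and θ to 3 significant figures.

k ≈ 18.9, θ ≈ 1.5

For Gamma(k, scale θ): mean = kθ, variance = kθ², so CV = 1/√k.
CV = 0.23, hence k = 1/CV² = 18.9.
Then θ = mean/k = 28.3/18.9 = 1.5.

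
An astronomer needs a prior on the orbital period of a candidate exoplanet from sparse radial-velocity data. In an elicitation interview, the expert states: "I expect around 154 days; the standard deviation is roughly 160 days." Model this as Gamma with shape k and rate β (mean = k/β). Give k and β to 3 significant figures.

For Gamma(k, rate β): mean = k/β, variance = k/β², so CV = 1/√k.
CV = SD/mean = 160/154 = 1.039, hence k = 1/CV² = 0.926.
Then β = k/mean = 0.926/154 = 0.00602.

k ≈ 0.926, β ≈ 0.00602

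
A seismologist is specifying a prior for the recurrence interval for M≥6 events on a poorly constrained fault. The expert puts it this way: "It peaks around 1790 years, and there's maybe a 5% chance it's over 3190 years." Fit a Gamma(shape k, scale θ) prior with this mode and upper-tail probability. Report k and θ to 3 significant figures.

k ≈ 9.35, θ ≈ 214

Gamma(k,θ) with k>1 has mode (k−1)θ, so θ = 1790/(k−1).
Need P(X < 3190) = 0.95 with θ tied to k this way. Start at k = 2, θ = 1790: P(X<3190) ≈ 0.532.
Too low — raise k to concentrate. Iterating converges to k ≈ 9.35.
Then θ = 1790/(9.35−1) ≈ 214.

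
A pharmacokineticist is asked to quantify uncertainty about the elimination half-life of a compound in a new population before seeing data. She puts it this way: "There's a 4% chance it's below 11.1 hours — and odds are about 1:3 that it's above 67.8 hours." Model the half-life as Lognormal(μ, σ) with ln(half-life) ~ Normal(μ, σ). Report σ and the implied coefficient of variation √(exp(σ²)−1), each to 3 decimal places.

σ ≈ 0.746, CV ≈ 0.863

If T ~ Lognormal(μ,σ) then ln T ~ Normal(μ,σ), so the p-quantile of ln T is μ + z_p·σ.
ln(11.1) = 2.407 and ln(67.8) = 4.217; z_{0.04} = -1.751, z_{0.75} = 0.6745.
σ = (4.217 − 2.407)/(0.6745 − (-1.751)) = 0.746.
μ = 2.407 − (-1.751)·0.746 = 3.713.
CV = √(exp(σ²)−1) = √(exp(0.5568)−1) = 0.863.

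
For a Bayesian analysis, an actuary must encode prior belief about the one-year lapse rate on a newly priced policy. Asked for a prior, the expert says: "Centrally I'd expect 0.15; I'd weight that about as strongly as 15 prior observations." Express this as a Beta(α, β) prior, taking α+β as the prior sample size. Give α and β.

Under the effective-sample-size interpretation, Beta(α, β) has prior mean α/(α+β) and prior sample size α+β.
So α+β = 15 and α/(α+β) = 0.15, giving α = 0.15·15 = 2.25 and β = 15 − 2.25 = 12.75.

α = 2.25, β = 12.75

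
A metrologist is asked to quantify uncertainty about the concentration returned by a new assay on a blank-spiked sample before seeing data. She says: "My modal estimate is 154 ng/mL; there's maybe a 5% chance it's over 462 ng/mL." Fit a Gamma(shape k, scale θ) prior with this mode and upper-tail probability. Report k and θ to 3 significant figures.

Gamma(k,θ) with k>1 has mode (k−1)θ, so θ = 154/(k−1).
Need P(X < 462) = 0.95 with θ tied to k this way. Start at k = 2, θ = 154: P(X<462) ≈ 0.801.
Too low — raise k to concentrate. Iterating converges to k ≈ 3.2.
Then θ = 154/(3.2−1) ≈ 70.1.

k ≈ 3.2, θ ≈ 70.1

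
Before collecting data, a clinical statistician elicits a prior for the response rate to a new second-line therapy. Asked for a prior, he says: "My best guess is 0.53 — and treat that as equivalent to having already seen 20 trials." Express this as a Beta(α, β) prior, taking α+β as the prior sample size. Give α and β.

α = 10.6, β = 9.4

Under the effective-sample-size interpretation, Beta(α, β) has prior mean α/(α+β) and prior sample size α+β.
So α+β = 20 and α/(α+β) = 0.53, giving α = 0.53·20 = 10.6 and β = 20 − 10.6 = 9.4.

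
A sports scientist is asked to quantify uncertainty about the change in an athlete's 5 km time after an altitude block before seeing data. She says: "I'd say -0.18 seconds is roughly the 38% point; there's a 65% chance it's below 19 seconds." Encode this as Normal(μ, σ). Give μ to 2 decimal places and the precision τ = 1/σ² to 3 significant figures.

μ = 8.30, τ = 0.0013

For Normal(μ,σ), the p-quantile is μ + z_p·σ. Here z_{0.38} = -0.3055, z_{0.65} = 0.3853.
So -0.18 = μ − 0.3055σ and 19 = μ + 0.3853σ.
Subtracting: σ = (19 − -0.18)/(0.3853 − (-0.3055)) = 27.76.
Then μ = -0.18 − (-0.3055)·27.76 = 8.30.
Precision τ = 1/σ² = 1/27.76² = 0.0013.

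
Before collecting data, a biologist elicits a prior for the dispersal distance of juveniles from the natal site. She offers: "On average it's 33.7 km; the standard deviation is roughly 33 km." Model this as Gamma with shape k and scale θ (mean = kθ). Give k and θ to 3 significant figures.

k ≈ 1.04, θ ≈ 32.3

For Gamma(k, scale θ): mean = kθ, variance = kθ², so CV = 1/√k.
CV = SD/mean = 33/33.7 = 0.9792, hence k = 1/CV² = 1.04.
Then θ = mean/k = 33.7/1.04 = 32.3.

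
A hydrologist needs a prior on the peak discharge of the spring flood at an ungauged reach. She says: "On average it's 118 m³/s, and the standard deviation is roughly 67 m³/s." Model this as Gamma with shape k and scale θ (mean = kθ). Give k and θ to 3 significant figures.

k ≈ 3.1, θ ≈ 38

For Gamma(k, scale θ): mean = kθ, variance = kθ², so CV = 1/√k.
CV = SD/mean = 67/118 = 0.5678, hence k = 1/CV² = 3.1.
Then θ = mean/k = 118/3.1 = 38.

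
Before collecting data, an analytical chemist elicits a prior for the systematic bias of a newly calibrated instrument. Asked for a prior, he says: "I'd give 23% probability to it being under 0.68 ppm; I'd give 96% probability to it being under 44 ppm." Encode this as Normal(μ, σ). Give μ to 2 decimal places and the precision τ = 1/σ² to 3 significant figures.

For Normal(μ,σ), the p-quantile is μ + z_p·σ. Here z_{0.23} = -0.7388, z_{0.96} = 1.751.
So 0.68 = μ − 0.7388σ and 44 = μ + 1.751σ.
Subtracting: σ = (44 − 0.68)/(1.751 − (-0.7388)) = 17.40.
Then μ = 0.68 − (-0.7388)·17.40 = 13.54.
Precision τ = 1/σ² = 1/17.4² = 0.0033.

μ = 13.54, τ = 0.0033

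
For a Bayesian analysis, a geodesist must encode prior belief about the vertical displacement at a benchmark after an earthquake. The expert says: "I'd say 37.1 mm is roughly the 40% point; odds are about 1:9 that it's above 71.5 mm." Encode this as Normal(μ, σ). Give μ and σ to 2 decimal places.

For Normal(μ,σ), the p-quantile is μ + z_p·σ. Here z_{0.4} = -0.2533, z_{0.9} = 1.282.
So 37.1 = μ − 0.2533σ and 71.5 = μ + 1.282σ.
Subtracting: σ = (71.5 − 37.1)/(1.282 − (-0.2533)) = 22.41.
Then μ = 37.1 − (-0.2533)·22.41 = 42.78.

μ = 42.78, σ = 22.41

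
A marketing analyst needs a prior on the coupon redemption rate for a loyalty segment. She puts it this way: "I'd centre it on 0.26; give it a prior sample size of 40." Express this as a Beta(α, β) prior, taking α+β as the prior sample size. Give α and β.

α = 10.4, β = 29.6

Under the effective-sample-size interpretation, Beta(α, β) has prior mean α/(α+β) and prior sample size α+β.
So α+β = 40 and α/(α+β) = 0.26, giving α = 0.26·40 = 10.4 and β = 40 − 10.4 = 29.6.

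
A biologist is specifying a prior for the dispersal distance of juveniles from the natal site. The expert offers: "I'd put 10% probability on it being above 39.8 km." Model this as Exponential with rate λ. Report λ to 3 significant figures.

λ ≈ 0.0579

P(T > 39.8) = e^(−λ·39.8) = 0.1, so λ = −ln(0.1)/39.8 = 0.0579.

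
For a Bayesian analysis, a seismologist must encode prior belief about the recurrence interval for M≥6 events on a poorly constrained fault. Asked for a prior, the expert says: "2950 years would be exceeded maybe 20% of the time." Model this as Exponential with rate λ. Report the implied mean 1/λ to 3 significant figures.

P(T > 2950.0) = e^(−λ·2950.0) = 0.2, so λ = −ln(0.2)/2950.0 = 0.000546.
Mean = 1/λ = 1830 years.

mean ≈ 1830 years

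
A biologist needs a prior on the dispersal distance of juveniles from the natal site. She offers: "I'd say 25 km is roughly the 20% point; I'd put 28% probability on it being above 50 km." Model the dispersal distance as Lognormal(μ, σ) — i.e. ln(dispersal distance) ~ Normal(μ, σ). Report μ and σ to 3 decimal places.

μ ≈ 3.628, σ ≈ 0.487

If T ~ Lognormal(μ,σ) then ln T ~ Normal(μ,σ), so the p-quantile of ln T is μ + z_p·σ.
ln(25) = 3.219 and ln(50) = 3.912; z_{0.2} = -0.8416, z_{0.72} = 0.5828.
σ = (3.912 − 3.219)/(0.5828 − (-0.8416)) = 0.487.
μ = 3.219 − (-0.8416)·0.487 = 3.628.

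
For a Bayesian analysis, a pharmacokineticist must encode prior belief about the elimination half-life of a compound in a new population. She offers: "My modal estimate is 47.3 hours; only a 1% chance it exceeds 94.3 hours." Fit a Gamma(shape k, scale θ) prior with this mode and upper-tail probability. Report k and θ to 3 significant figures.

Gamma(k,θ) with k>1 has mode (k−1)θ, so θ = 47.3/(k−1).
Need P(X < 94.3) = 0.99 with θ tied to k this way. Start at k = 2, θ = 47.3: P(X<94.3) ≈ 0.592.
Too low — raise k to concentrate. Iterating converges to k ≈ 11.3.
Then θ = 47.3/(11.3−1) ≈ 4.58.

k ≈ 11.3, θ ≈ 4.58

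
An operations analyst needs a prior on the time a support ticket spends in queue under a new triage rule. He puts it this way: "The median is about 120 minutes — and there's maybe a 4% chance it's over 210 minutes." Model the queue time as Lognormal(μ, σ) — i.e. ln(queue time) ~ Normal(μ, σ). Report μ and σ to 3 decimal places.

If T ~ Lognormal(μ,σ) then ln T ~ Normal(μ,σ), so the p-quantile of ln T is μ + z_p·σ.
ln(120) = 4.787 and ln(210) = 5.347; z_{0.5} = 0, z_{0.96} = 1.751.
σ = (5.347 − 4.787)/(1.751 − (0)) = 0.320.
μ = 4.787 − (0)·0.320 = 4.787.

μ ≈ 4.787, σ ≈ 0.320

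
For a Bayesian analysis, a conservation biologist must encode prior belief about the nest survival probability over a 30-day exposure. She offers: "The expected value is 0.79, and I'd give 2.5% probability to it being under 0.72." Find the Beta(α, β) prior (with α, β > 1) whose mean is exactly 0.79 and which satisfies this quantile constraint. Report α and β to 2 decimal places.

α ≈ 113.54, β ≈ 30.18

With mean 0.79 fixed, write α = 0.79s, β = 0.21s where s = α+β.
Need P(θ < 0.72) = 0.025 under Beta(0.79s, 0.21s). Normal approximation: (q−m)/√(m(1−m)/s) ≈ z_{0.025} = -1.96, so s ≈ 0.79·0.21·(-1.96)²/(0.72−0.79)² = 130.1.
At s = 130.1: P(θ<0.72) ≈ 0.031. Adjusting to match 0.025 gives s ≈ 143.72.
So α = 0.79·143.72 ≈ 113.54, β = 0.21·143.72 ≈ 30.18.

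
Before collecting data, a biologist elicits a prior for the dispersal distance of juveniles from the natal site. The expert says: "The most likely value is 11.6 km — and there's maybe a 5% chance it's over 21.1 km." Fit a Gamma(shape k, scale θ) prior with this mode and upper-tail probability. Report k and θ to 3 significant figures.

Gamma(k,θ) with k>1 has mode (k−1)θ, so θ = 11.6/(k−1).
Need P(X < 21.1) = 0.95 with θ tied to k this way. Start at k = 2, θ = 11.6: P(X<21.1) ≈ 0.543.
Too low — raise k to concentrate. Iterating converges to k ≈ 8.78.
Then θ = 11.6/(8.78−1) ≈ 1.49.

k ≈ 8.78, θ ≈ 1.49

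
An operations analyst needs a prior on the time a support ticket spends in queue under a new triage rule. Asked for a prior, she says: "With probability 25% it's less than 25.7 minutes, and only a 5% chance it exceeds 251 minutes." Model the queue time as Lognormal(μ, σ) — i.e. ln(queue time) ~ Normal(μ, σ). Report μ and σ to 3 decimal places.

μ ≈ 3.909, σ ≈ 0.983

If T ~ Lognormal(μ,σ) then ln T ~ Normal(μ,σ), so the p-quantile of ln T is μ + z_p·σ.
ln(25.7) = 3.246 and ln(251) = 5.525; z_{0.25} = -0.6745, z_{0.95} = 1.645.
σ = (5.525 − 3.246)/(1.645 − (-0.6745)) = 0.983.
μ = 3.246 − (-0.6745)·0.983 = 3.909.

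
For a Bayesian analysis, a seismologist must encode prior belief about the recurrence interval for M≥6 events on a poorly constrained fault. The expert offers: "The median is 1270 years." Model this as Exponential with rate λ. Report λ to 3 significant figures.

Exponential median = ln 2 / λ, so λ = ln 2 / 1270.0 = 0.000546.

λ ≈ 0.000546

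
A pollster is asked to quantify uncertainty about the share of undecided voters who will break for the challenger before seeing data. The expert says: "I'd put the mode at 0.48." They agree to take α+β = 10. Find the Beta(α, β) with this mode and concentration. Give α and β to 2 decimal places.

For α,β > 1 the Beta mode is (α−1)/(α+β−2). With α+β = 10, the mode is (α−1)/8.
Set (α−1)/8 = 0.48 → α = 1 + 0.48·8 = 4.84.
β = 10 − α = 5.16.

α = 4.84, β = 5.16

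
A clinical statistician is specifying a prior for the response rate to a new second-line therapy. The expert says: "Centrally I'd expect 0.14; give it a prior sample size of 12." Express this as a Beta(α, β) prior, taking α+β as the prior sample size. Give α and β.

α = 1.68, β = 10.32

Under the effective-sample-size interpretation, Beta(α, β) has prior mean α/(α+β) and prior sample size α+β.
So α+β = 12 and α/(α+β) = 0.14, giving α = 0.14·12 = 1.68 and β = 12 − 1.68 = 10.32.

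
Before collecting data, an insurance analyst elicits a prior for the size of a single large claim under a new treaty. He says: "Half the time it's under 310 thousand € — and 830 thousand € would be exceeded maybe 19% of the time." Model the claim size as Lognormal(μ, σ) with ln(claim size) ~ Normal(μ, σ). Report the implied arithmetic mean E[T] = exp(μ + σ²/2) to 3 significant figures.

If T ~ Lognormal(μ,σ) then ln T ~ Normal(μ,σ), so the p-quantile of ln T is μ + z_p·σ.
ln(310) = 5.737 and ln(830) = 6.721; z_{0.5} = 0, z_{0.81} = 0.8779.
σ = (6.721 − 5.737)/(0.8779 − (0)) = 1.122.
μ = 5.737 − (0)·1.122 = 5.737.
E[T] = exp(μ + σ²/2) = exp(5.737 + 0.6293) = 582 thousand €.

E[T] ≈ 582 thousand €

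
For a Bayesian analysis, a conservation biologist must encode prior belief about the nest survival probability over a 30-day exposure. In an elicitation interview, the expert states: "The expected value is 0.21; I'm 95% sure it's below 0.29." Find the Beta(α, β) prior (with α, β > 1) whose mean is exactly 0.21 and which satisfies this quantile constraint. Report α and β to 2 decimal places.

With mean 0.21 fixed, write α = 0.21s, β = 0.79s where s = α+β.
Need P(θ < 0.29) = 0.95 under Beta(0.21s, 0.79s). Normal approximation: (q−m)/√(m(1−m)/s) ≈ z_{0.95} = 1.64, so s ≈ 0.21·0.79·(1.64)²/(0.29−0.21)² = 70.1.
At s = 70.1: P(θ<0.29) ≈ 0.942. Adjusting to match 0.95 gives s ≈ 76.99.
So α = 0.21·76.99 ≈ 16.17, β = 0.79·76.99 ≈ 60.82.

α ≈ 16.17, β ≈ 60.82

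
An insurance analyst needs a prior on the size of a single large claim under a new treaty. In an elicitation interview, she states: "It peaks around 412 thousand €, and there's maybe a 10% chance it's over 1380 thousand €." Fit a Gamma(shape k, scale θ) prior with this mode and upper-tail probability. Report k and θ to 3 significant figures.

k ≈ 2.29, θ ≈ 320

Gamma(k,θ) with k>1 has mode (k−1)θ, so θ = 412/(k−1).
Need P(X < 1380) = 0.9 with θ tied to k this way. Start at k = 2, θ = 412: P(X<1380) ≈ 0.847.
Too low — raise k to concentrate. Iterating converges to k ≈ 2.29.
Then θ = 412/(2.29−1) ≈ 320.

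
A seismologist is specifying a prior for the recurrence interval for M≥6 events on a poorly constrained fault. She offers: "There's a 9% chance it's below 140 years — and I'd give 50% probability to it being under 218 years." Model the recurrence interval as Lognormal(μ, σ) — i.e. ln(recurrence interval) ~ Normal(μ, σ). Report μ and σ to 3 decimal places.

If T ~ Lognormal(μ,σ) then ln T ~ Normal(μ,σ), so the p-quantile of ln T is μ + z_p·σ.
ln(140) = 4.942 and ln(218) = 5.384; z_{0.09} = -1.341, z_{0.5} = 0.
σ = (5.384 − 4.942)/(0 − (-1.341)) = 0.330.
μ = 4.942 − (-1.341)·0.330 = 5.384.

μ ≈ 5.384, σ ≈ 0.330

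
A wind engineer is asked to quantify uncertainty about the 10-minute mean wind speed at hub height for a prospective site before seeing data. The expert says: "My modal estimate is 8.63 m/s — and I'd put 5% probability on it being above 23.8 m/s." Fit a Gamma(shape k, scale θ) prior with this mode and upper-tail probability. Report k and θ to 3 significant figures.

Gamma(k,θ) with k>1 has mode (k−1)θ, so θ = 8.63/(k−1).
Need P(X < 23.8) = 0.95 with θ tied to k this way. Start at k = 2, θ = 8.63: P(X<23.8) ≈ 0.762.
Too low — raise k to concentrate. Iterating converges to k ≈ 3.61.
Then θ = 8.63/(3.61−1) ≈ 3.31.

k ≈ 3.61, θ ≈ 3.31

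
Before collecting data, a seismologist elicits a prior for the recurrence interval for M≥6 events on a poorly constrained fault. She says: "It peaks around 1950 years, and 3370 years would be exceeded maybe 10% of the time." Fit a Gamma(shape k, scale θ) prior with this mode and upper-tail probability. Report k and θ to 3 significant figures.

Gamma(k,θ) with k>1 has mode (k−1)θ, so θ = 1950/(k−1).
Need P(X < 3370) = 0.9 with θ tied to k this way. Start at k = 2, θ = 1950: P(X<3370) ≈ 0.515.
Too low — raise k to concentrate. Iterating converges to k ≈ 7.34.
Then θ = 1950/(7.34−1) ≈ 308.

k ≈ 7.34, θ ≈ 308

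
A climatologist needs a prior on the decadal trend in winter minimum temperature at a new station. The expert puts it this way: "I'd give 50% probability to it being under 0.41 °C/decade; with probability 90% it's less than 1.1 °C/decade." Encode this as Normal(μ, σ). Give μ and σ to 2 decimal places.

For Normal(μ,σ), the p-quantile is μ + z_p·σ. Here z_{0.5} = 0, z_{0.9} = 1.282.
So 0.41 = μ + 0σ and 1.1 = μ + 1.282σ.
Subtracting: σ = (1.1 − 0.41)/(1.282 − (0)) = 0.54.
Then μ = 0.41 − (0)·0.54 = 0.41.

μ = 0.41, σ = 0.54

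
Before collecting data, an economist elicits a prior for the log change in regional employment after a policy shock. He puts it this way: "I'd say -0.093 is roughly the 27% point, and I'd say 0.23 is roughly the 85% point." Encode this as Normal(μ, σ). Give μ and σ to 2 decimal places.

μ = 0.03, σ = 0.20

The p-quantile of Normal(μ,σ) is μ + z_p·σ, with z_{0.27} = -0.6128 and z_{0.85} = 1.036.
Eliminate σ: μ = (z₂·x₁ − z₁·x₂)/(z₂ − z₁) = (1.036·-0.093 − (-0.6128)·0.23)/1.649 = 0.03.
Then σ = (x₂ − x₁)/(z₂ − z₁) = (0.23 − -0.093)/1.649 = 0.20.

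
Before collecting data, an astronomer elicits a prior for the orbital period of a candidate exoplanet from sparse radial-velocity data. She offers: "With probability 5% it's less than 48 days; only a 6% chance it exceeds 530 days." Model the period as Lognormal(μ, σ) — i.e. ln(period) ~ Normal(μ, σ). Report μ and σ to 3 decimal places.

μ ≈ 5.106, σ ≈ 0.751

If T ~ Lognormal(μ,σ) then ln T ~ Normal(μ,σ), so the p-quantile of ln T is μ + z_p·σ.
ln(48) = 3.871 and ln(530) = 6.273; z_{0.05} = -1.645, z_{0.94} = 1.555.
σ = (6.273 − 3.871)/(1.555 − (-1.645)) = 0.751.
μ = 3.871 − (-1.645)·0.751 = 5.106.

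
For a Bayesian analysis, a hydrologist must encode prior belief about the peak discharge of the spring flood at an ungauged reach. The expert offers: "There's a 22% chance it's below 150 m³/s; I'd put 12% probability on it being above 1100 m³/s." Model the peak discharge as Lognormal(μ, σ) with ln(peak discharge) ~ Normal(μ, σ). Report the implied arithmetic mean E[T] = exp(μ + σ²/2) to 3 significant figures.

E[T] ≈ 558 m³/s

If T ~ Lognormal(μ,σ) then ln T ~ Normal(μ,σ), so the p-quantile of ln T is μ + z_p·σ.
ln(150) = 5.011 and ln(1100) = 7.003; z_{0.22} = -0.7722, z_{0.88} = 1.175.
σ = (7.003 − 5.011)/(1.175 − (-0.7722)) = 1.023.
μ = 5.011 − (-0.7722)·1.023 = 5.801.
E[T] = exp(μ + σ²/2) = exp(5.801 + 0.5235) = 558 m³/s.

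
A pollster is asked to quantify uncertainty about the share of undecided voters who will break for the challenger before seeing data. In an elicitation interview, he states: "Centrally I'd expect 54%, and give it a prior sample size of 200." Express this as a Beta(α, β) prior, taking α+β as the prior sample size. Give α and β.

Under the effective-sample-size interpretation, Beta(α, β) has prior mean α/(α+β) and prior sample size α+β.
So α+β = 200 and α/(α+β) = 0.54, giving α = 0.54·200 = 108 and β = 200 − 108 = 92.

α = 108, β = 92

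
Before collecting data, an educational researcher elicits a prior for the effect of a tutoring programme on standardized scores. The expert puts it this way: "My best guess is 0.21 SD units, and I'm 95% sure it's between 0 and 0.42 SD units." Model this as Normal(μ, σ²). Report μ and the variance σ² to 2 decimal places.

A symmetric 95% interval runs μ ± z·σ with z = 1.96.
Half-width = 0.21, so σ = 0.21/1.96 = 0.107 and σ² = 0.01.
μ is the stated best guess, 0.21.

μ = 0.21, σ² = 0.01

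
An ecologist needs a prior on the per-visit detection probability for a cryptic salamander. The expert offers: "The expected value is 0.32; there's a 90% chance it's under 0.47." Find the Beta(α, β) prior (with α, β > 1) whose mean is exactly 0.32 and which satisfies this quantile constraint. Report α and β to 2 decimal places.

α ≈ 5.27, β ≈ 11.21

With mean 0.32 fixed, write α = 0.32s, β = 0.68s where s = α+β.
Need P(θ < 0.47) = 0.9 under Beta(0.32s, 0.68s). Normal approximation: (q−m)/√(m(1−m)/s) ≈ z_{0.9} = 1.28, so s ≈ 0.32·0.68·(1.28)²/(0.47−0.32)² = 15.9.
At s = 15.9: P(θ<0.47) ≈ 0.896. Adjusting to match 0.9 gives s ≈ 16.48.
So α = 0.32·16.48 ≈ 5.27, β = 0.68·16.48 ≈ 11.21.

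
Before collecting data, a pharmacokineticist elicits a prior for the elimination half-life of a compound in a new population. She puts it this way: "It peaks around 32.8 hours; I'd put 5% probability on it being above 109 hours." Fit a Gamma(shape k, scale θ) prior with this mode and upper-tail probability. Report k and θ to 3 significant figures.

k ≈ 2.81, θ ≈ 18.1

Gamma(k,θ) with k>1 has mode (k−1)θ, so θ = 32.8/(k−1).
Need P(X < 109) = 0.95 with θ tied to k this way. Start at k = 2, θ = 32.8: P(X<109) ≈ 0.844.
Too low — raise k to concentrate. Iterating converges to k ≈ 2.81.
Then θ = 32.8/(2.81−1) ≈ 18.1.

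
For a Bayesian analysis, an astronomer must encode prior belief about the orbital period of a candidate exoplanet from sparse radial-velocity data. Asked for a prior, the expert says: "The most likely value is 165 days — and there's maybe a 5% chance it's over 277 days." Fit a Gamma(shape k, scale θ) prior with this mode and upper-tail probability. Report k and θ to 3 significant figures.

k ≈ 11.4, θ ≈ 15.9

Gamma(k,θ) with k>1 has mode (k−1)θ, so θ = 165/(k−1).
Need P(X < 277) = 0.95 with θ tied to k this way. Start at k = 2, θ = 165: P(X<277) ≈ 0.500.
Too low — raise k to concentrate. Iterating converges to k ≈ 11.4.
Then θ = 165/(11.4−1) ≈ 15.9.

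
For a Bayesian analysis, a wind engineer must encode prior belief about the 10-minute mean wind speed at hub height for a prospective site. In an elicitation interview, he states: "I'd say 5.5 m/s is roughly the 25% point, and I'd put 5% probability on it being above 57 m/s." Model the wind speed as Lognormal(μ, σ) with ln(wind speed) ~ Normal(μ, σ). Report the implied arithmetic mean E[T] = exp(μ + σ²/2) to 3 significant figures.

E[T] ≈ 18 m/s

If T ~ Lognormal(μ,σ) then ln T ~ Normal(μ,σ), so the p-quantile of ln T is μ + z_p·σ.
ln(5.5) = 1.705 and ln(57) = 4.043; z_{0.25} = -0.6745, z_{0.95} = 1.645.
σ = (4.043 − 1.705)/(1.645 − (-0.6745)) = 1.008.
μ = 1.705 − (-0.6745)·1.008 = 2.385.
E[T] = exp(μ + σ²/2) = exp(2.385 + 0.5082) = 18 m/s.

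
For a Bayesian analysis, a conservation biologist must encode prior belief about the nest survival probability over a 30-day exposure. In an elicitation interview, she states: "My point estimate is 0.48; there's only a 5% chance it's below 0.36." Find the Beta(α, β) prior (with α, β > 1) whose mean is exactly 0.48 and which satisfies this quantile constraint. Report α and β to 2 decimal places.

α ≈ 21.90, β ≈ 23.73

With mean 0.48 fixed, write α = 0.48s, β = 0.52s where s = α+β.
Need P(θ < 0.36) = 0.05 under Beta(0.48s, 0.52s). Normal approximation: (q−m)/√(m(1−m)/s) ≈ z_{0.05} = -1.64, so s ≈ 0.48·0.52·(-1.64)²/(0.36−0.48)² = 46.9.
At s = 46.9: P(θ<0.36) ≈ 0.048. Adjusting to match 0.05 gives s ≈ 45.63.
So α = 0.48·45.63 ≈ 21.90, β = 0.52·45.63 ≈ 23.73.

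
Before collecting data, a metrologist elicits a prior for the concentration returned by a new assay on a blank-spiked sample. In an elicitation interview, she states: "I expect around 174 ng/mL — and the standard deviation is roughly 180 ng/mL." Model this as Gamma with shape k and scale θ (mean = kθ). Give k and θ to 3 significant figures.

For Gamma(k, scale θ): mean = kθ, variance = kθ², so CV = 1/√k.
CV = SD/mean = 180/174 = 1.034, hence k = 1/CV² = 0.934.
Then θ = mean/k = 174/0.934 = 186.

k ≈ 0.934, θ ≈ 186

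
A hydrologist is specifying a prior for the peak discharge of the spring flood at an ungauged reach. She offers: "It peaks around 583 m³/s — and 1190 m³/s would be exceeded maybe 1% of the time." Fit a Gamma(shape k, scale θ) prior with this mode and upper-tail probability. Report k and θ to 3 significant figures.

k ≈ 10.6, θ ≈ 60.7

Gamma(k,θ) with k>1 has mode (k−1)θ, so θ = 583/(k−1).
Need P(X < 1190) = 0.99 with θ tied to k this way. Start at k = 2, θ = 583: P(X<1190) ≈ 0.605.
Too low — raise k to concentrate. Iterating converges to k ≈ 10.6.
Then θ = 583/(10.6−1) ≈ 60.7.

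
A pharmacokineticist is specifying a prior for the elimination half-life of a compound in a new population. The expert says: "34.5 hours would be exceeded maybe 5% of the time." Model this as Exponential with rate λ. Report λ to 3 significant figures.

P(T > 34.5) = e^(−λ·34.5) = 0.05, so λ = −ln(0.05)/34.5 = 0.0868.

λ ≈ 0.0868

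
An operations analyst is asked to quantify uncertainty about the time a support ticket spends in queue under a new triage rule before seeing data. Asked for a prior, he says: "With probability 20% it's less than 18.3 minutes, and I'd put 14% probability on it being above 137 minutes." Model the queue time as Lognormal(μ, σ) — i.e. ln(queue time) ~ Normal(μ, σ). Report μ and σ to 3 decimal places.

If T ~ Lognormal(μ,σ) then ln T ~ Normal(μ,σ), so the p-quantile of ln T is μ + z_p·σ.
ln(18.3) = 2.907 and ln(137) = 4.92; z_{0.2} = -0.8416, z_{0.86} = 1.08.
σ = (4.92 − 2.907)/(1.08 − (-0.8416)) = 1.047.
μ = 2.907 − (-0.8416)·1.047 = 3.788.

μ ≈ 3.788, σ ≈ 1.047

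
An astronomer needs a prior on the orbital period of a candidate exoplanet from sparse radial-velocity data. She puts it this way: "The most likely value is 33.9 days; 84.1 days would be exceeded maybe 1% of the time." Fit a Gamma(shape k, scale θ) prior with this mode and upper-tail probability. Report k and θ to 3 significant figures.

Gamma(k,θ) with k>1 has mode (k−1)θ, so θ = 33.9/(k−1).
Need P(X < 84.1) = 0.99 with θ tied to k this way. Start at k = 2, θ = 33.9: P(X<84.1) ≈ 0.709.
Too low — raise k to concentrate. Iterating converges to k ≈ 6.7.
Then θ = 33.9/(6.7−1) ≈ 5.95.

k ≈ 6.7, θ ≈ 5.95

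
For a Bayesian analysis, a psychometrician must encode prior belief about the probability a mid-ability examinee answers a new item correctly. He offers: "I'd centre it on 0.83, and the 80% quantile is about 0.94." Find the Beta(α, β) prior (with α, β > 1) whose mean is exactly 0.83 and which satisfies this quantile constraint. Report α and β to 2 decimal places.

With mean 0.83 fixed, write α = 0.83s, β = 0.17s where s = α+β.
Need P(θ < 0.94) = 0.8 under Beta(0.83s, 0.17s). Normal approximation: (q−m)/√(m(1−m)/s) ≈ z_{0.8} = 0.842, so s ≈ 0.83·0.17·(0.842)²/(0.94−0.83)² = 8.3.
At s = 8.3: P(θ<0.94) ≈ 0.805. Adjusting to match 0.8 gives s ≈ 8.06.
So α = 0.83·8.06 ≈ 6.69, β = 0.17·8.06 ≈ 1.37.

α ≈ 6.69, β ≈ 1.37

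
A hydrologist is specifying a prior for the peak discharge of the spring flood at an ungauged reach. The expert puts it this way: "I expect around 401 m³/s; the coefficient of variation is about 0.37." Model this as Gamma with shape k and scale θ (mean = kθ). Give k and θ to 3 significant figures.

For Gamma(k, scale θ): mean = kθ, variance = kθ², so CV = 1/√k.
CV = 0.37, hence k = 1/CV² = 7.3.
Then θ = mean/k = 401/7.3 = 54.9.

k ≈ 7.3, θ ≈ 54.9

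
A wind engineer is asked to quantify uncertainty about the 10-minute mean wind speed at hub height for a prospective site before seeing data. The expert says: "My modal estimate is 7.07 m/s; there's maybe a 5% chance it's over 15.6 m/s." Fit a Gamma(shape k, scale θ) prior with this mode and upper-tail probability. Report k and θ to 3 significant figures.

Gamma(k,θ) with k>1 has mode (k−1)θ, so θ = 7.07/(k−1).
Need P(X < 15.6) = 0.95 with θ tied to k this way. Start at k = 2, θ = 7.07: P(X<15.6) ≈ 0.647.
Too low — raise k to concentrate. Iterating converges to k ≈ 5.39.
Then θ = 7.07/(5.39−1) ≈ 1.61.

k ≈ 5.39, θ ≈ 1.61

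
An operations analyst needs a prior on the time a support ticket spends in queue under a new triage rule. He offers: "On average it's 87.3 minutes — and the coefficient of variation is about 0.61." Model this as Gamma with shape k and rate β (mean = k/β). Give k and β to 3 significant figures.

For Gamma(k, rate β): mean = k/β, variance = k/β², so CV = 1/√k.
CV = 0.61, hence k = 1/CV² = 2.69.
Then β = k/mean = 2.69/87.3 = 0.0308.

k ≈ 2.69, β ≈ 0.0308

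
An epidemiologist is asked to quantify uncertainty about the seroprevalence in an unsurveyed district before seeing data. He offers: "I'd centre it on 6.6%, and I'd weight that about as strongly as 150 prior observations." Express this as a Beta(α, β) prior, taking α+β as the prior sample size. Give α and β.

α = 9.9, β = 140.1

Under the effective-sample-size interpretation, Beta(α, β) has prior mean α/(α+β) and prior sample size α+β.
So α+β = 150 and α/(α+β) = 0.066, giving α = 0.066·150 = 9.9 and β = 150 − 9.9 = 140.1.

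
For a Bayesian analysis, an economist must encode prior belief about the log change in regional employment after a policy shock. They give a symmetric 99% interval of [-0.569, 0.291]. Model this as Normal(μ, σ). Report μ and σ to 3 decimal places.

μ = -0.139, σ = 0.167

A symmetric 99% interval runs μ ± z·σ with z = 2.576.
Half-width = 0.43, so σ = 0.43/2.576 = 0.167.
μ is the interval midpoint, -0.139.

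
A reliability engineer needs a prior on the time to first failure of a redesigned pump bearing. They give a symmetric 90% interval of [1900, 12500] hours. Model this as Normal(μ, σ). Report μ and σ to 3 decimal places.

A symmetric 90% interval runs μ ± z·σ with z = 1.645.
Half-width = 5300, so σ = 5300/1.645 = 3222.171.
μ is the interval midpoint, 7200.000.

μ = 7200.000, σ = 3222.171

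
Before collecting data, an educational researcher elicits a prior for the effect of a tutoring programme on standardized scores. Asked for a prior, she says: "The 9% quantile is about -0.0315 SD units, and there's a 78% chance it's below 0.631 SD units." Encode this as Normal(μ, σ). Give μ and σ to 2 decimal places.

For Normal(μ,σ), the p-quantile is μ + z_p·σ. Here z_{0.09} = -1.341, z_{0.78} = 0.7722.
So -0.0315 = μ − 1.341σ and 0.631 = μ + 0.7722σ.
Subtracting: σ = (0.631 − -0.0315)/(0.7722 − (-1.341)) = 0.31.
Then μ = -0.0315 − (-1.341)·0.31 = 0.39.

μ = 0.39, σ = 0.31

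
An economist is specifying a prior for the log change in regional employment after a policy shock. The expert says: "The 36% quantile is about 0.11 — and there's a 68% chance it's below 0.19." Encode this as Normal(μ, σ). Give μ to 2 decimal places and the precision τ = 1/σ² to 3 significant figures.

μ = 0.14, τ = 107

The p-quantile of Normal(μ,σ) is μ + z_p·σ, with z_{0.36} = -0.3585 and z_{0.68} = 0.4677.
Eliminate σ: μ = (z₂·x₁ − z₁·x₂)/(z₂ − z₁) = (0.4677·0.11 − (-0.3585)·0.19)/0.8262 = 0.14.
Then σ = (x₂ − x₁)/(z₂ − z₁) = (0.19 − 0.11)/0.8262 = 0.10.
Precision τ = 1/σ² = 1/0.09683² = 107.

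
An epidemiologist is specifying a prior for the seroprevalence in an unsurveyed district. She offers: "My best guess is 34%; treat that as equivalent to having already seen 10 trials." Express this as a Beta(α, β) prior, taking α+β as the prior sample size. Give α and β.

Under the effective-sample-size interpretation, Beta(α, β) has prior mean α/(α+β) and prior sample size α+β.
So α+β = 10 and α/(α+β) = 0.34, giving α = 0.34·10 = 3.4 and β = 10 − 3.4 = 6.6.

α = 3.4, β = 6.6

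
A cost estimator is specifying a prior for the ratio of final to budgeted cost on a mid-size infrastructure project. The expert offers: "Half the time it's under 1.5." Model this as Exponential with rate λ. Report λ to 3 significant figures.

λ ≈ 0.462

Exponential median = ln 2 / λ, so λ = ln 2 / 1.5 = 0.462.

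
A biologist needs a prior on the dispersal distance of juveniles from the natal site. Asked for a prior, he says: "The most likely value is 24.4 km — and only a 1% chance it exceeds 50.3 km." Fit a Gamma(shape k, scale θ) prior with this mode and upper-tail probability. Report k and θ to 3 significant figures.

Gamma(k,θ) with k>1 has mode (k−1)θ, so θ = 24.4/(k−1).
Need P(X < 50.3) = 0.99 with θ tied to k this way. Start at k = 2, θ = 24.4: P(X<50.3) ≈ 0.610.
Too low — raise k to concentrate. Iterating converges to k ≈ 10.3.
Then θ = 24.4/(10.3−1) ≈ 2.61.

k ≈ 10.3, θ ≈ 2.61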